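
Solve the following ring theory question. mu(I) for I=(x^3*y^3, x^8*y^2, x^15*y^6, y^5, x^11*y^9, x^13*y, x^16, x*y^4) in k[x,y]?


Remove redundant (divisible by others).
x^11*y^9 redundant.
x^15*y^6 redundant.
Min: x^16, x^13*y, x^8*y^2, x^3*y^3, x*y^4, y^5
Count=6


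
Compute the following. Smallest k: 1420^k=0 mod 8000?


1420^k mod 8000:
k=1: 1420
k=2: 400
k=3: 0
First zero at k = 3


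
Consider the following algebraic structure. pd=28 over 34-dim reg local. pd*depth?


pd+depth=34
depth=34-28=6
pd*depth=28*6=168


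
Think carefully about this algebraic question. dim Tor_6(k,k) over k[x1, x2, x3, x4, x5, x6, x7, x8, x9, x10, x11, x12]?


Koszul: C(n,i)=C(12,6)=924


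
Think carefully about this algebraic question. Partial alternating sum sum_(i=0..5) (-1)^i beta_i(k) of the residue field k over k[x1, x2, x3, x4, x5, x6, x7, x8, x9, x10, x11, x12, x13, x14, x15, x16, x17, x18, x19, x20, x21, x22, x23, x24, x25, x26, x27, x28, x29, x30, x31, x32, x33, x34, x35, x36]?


Koszul resolution: beta_i(k)=C(n,i), n=36
sum_(i=0..p) (-1)^i C(n,i) = (-1)^p C(n-1,p)
(-1)^5*C(35,5) = (-1)^5*324632 = -324632


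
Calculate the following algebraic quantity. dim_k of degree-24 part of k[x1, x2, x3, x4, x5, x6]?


C(d+n-1,n-1)=C(29,5)=118755


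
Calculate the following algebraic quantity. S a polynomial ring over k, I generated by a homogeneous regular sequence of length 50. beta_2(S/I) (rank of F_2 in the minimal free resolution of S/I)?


Regular sequence => Koszul complex is the minimal free resolution.
Syz_1 minimally generated by Koszul relations f_i*e_j - f_j*e_i (i<j): mu(Syz_1) = beta_2 = C(m,2) = m(m-1)/2
m=50
50*49/2 = 1225


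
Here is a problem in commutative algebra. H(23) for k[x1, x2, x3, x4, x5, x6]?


C(d+n-1,n-1)=C(28,5)=98280


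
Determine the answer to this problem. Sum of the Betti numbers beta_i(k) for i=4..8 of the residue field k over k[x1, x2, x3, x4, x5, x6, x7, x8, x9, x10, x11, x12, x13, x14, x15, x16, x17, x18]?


Koszul resolution: beta_i(k)=C(n,i), n=18
C(18,4)=3060, C(18,5)=8568, C(18,6)=18564, C(18,7)=31824, C(18,8)=43758
Sum=105774


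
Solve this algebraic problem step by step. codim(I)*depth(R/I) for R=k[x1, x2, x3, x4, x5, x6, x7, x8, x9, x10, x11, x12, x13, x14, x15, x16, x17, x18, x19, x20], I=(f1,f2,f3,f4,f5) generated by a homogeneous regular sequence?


codim=5, depth=dim(R/I)=20-5=15
Product=5*15=75


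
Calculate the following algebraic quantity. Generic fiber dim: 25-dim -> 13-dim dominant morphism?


dim(fiber)=dim(X)-dim(Y)=25-13=12


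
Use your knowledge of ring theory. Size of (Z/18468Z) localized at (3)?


3-primary part: 18468=3^5*76
Size=3^5=243


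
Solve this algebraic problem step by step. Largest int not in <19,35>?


gcd(19,35)=1 => F=ab-a-b=19*35-19-35=665-54=611


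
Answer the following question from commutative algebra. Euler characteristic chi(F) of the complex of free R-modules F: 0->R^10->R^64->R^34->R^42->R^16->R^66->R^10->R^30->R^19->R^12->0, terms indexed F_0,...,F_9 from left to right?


chi = sum (-1)^i * rank:
(-1)^0*10=10
(-1)^1*64=-64
(-1)^2*34=34
(-1)^3*42=-42
(-1)^4*16=16
(-1)^5*66=-66
(-1)^6*10=10
(-1)^7*30=-30
(-1)^8*19=19
(-1)^9*12=-12
chi=-125


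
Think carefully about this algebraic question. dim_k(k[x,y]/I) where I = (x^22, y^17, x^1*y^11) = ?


k[x,y]/I, I = (x^22, y^17, x^1*y^11)
Rect: 22x17=374. Corner: (22-1)x(17-11)=126.
dim = 374-126 = 248


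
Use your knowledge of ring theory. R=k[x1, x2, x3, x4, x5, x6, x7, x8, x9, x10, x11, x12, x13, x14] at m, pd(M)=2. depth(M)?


pd+depth=depth(R)=14
depth=14-2=12


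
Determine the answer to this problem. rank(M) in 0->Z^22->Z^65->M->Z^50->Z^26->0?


Alt sum=0:
(-1)^0*22 + (-1)^1*65 + (-1)^2*? + (-1)^3*50 + (-1)^4*26=0
rank(M)=67


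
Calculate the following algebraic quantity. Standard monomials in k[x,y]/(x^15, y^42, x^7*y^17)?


k[x,y]/I, I = (x^15, y^42, x^7*y^17)
Rect: 15x42=630. Corner: (15-7)x(42-17)=200.
dim = 630-200 = 430


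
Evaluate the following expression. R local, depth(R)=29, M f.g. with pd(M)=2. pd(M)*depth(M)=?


pd+depth=29
depth=29-2=27
pd*depth=2*27=54


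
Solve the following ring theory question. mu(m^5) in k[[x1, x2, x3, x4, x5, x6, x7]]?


C(n+d-1,d)=C(11,5)=462


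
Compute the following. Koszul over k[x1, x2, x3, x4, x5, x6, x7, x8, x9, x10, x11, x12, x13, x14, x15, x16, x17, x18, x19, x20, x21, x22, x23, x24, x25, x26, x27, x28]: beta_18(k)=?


C(n,i)=C(28,18)=13123110


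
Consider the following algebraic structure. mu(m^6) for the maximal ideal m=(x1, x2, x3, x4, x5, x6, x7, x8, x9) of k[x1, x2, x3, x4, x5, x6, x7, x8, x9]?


Graded Nakayama: mu(m^d) = dim_k (m^d/m^(d+1)) = #degree-6 monomials in 9 vars
C(n+d-1,d)=C(14,6)=3003


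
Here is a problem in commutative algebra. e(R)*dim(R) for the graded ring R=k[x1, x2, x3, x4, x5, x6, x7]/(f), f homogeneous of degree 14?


e(R)=deg(f)=14, dim(R)=7-1=6
e*dim=14*6=84


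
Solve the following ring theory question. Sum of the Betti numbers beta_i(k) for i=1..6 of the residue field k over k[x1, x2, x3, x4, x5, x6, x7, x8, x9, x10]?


Koszul resolution: beta_i(k)=C(n,i), n=10
C(10,1)=10, C(10,2)=45, C(10,3)=120, C(10,4)=210, C(10,5)=252, C(10,6)=210
Sum=847


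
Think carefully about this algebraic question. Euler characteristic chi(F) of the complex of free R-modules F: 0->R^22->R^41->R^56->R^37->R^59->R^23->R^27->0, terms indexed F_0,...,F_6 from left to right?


chi = sum (-1)^i * rank:
(-1)^0*22=22
(-1)^1*41=-41
(-1)^2*56=56
(-1)^3*37=-37
(-1)^4*59=59
(-1)^5*23=-23
(-1)^6*27=27
chi=63


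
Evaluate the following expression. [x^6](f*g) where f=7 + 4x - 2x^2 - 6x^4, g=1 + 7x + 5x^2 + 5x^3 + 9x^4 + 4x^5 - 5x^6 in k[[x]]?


[x^6] = sum a_i*b_j, i+j=6
  7*-5=-35
  4*4=16
  -2*9=-18
  -6*5=-30
Sum=-67


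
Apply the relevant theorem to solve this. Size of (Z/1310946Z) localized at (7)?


7-primary part: 1310946=7^5*78
Size=7^5=16807


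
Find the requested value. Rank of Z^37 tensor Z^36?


rank(M(x)N) = rank(M)*rank(N)
37*36 = 1332


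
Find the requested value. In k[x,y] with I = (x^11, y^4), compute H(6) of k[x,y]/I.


k[x,y], I = (x^11, y^4), d = 6
Need i < 11 and d-i < 4.
Range: 3 <= i <= 6.
H(6) = 4


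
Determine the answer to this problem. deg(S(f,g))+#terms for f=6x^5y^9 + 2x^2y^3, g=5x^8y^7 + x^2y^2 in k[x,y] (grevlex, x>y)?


LT(f)=6x^5y^9, LT(g)=5x^8y^7
lcm(LM)=x^8y^9
S(f,g) (scaled by 30 to clear denominators) = 5x^3*f - 6y^2*g = 10x^5y^3 - 6x^2y^4
2 terms, deg 8.
8+2=10


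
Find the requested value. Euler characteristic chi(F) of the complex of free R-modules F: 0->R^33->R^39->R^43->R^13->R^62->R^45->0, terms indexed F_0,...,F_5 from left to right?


chi = sum (-1)^i * rank:
(-1)^0*33=33
(-1)^1*39=-39
(-1)^2*43=43
(-1)^3*13=-13
(-1)^4*62=62
(-1)^5*45=-45
chi=41


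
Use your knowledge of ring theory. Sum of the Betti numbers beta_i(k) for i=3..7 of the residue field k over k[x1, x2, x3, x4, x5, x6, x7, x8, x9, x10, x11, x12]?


Koszul resolution: beta_i(k)=C(n,i), n=12
C(12,3)=220, C(12,4)=495, C(12,5)=792, C(12,6)=924, C(12,7)=792
Sum=3223


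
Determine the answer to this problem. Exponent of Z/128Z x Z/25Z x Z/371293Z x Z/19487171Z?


Exponent = lcm of the cyclic orders; pairwise coprime => product.
2^7*5^2*13^5*11^7=128*25*371293*19487171=23153440582729600


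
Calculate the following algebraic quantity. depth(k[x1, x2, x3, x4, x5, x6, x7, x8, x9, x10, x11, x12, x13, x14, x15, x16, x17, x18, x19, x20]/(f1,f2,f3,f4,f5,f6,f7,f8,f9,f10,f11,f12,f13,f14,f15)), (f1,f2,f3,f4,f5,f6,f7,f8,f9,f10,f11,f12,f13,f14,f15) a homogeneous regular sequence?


depth(R)=20
depth(R/I)=20-15=5


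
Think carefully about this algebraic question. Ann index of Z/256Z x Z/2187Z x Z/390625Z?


Exponent = lcm of the cyclic orders; pairwise coprime => product.
2^8*3^7*5^8=256*2187*390625=218700000000


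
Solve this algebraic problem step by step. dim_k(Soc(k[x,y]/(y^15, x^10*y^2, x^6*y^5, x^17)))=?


Socle = ann(m) = span of standard monomials u with x*u, y*u in I (staircase corners).
Minimal generators: x^17, x^10*y^2, x^6*y^5, y^15
Corners: x^5y^14, x^9y^4, x^16y
Socle dim=3


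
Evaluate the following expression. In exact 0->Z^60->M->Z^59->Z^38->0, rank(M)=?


Alt sum=0:
(-1)^0*60 + (-1)^1*? + (-1)^2*59 + (-1)^3*38=0
rank(M)=81


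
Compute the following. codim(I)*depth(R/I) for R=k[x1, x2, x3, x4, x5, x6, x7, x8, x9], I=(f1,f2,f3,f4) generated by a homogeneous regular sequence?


codim=4, depth=dim(R/I)=9-4=5
Product=4*5=20


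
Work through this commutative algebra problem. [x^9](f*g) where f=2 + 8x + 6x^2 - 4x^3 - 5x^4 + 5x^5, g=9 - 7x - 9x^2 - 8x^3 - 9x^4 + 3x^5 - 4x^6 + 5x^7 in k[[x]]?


[x^9] = sum a_i*b_j, i+j=9
  6*5=30
  -4*-4=16
  -5*3=-15
  5*-9=-45
Sum=-14


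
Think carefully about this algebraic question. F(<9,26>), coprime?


gcd(9,26)=1 => F=ab-a-b=9*26-9-26=234-35=199


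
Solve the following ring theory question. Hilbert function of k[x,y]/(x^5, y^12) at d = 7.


k[x,y], I = (x^5, y^12), d = 7
Need i < 5 and d-i < 12.
Range: 0 <= i <= 4.
H(7) = 5


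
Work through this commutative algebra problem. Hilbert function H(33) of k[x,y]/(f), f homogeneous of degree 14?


H(t)=d for t>=d-1.
d=14, t=33
H(33)=14


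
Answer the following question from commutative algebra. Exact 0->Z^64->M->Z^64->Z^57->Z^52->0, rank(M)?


Alt sum=0:
(-1)^0*64 + (-1)^1*? + (-1)^2*64 + (-1)^3*57 + (-1)^4*52=0
rank(M)=123


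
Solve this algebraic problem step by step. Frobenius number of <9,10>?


gcd(9,10)=1 => F=ab-a-b=9*10-9-10=90-19=71


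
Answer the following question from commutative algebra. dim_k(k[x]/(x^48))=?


Basis: 1,x,...,x^47
dim=48


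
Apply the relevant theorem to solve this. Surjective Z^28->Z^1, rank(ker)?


rank(ker) = 28-1 = 27


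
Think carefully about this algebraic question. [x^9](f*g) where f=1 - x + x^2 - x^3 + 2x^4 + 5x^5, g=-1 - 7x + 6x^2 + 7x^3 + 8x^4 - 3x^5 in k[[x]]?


[x^9] = sum a_i*b_j, i+j=9
  2*-3=-6
  5*8=40
Sum=34


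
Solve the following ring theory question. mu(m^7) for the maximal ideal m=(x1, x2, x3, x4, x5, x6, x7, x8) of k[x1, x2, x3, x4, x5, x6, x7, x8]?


Graded Nakayama: mu(m^d) = dim_k (m^d/m^(d+1)) = #degree-7 monomials in 8 vars
C(n+d-1,d)=C(14,7)=3432


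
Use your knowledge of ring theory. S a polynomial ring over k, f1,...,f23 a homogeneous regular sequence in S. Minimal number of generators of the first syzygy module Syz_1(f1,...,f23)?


Regular sequence => Koszul complex is the minimal free resolution.
Syz_1 minimally generated by Koszul relations f_i*e_j - f_j*e_i (i<j): mu(Syz_1) = beta_2 = C(m,2) = m(m-1)/2
m=23
23*22/2 = 253


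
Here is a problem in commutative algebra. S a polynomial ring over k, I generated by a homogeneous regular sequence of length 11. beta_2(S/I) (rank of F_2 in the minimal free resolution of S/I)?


Regular sequence => Koszul complex is the minimal free resolution.
Syz_1 minimally generated by Koszul relations f_i*e_j - f_j*e_i (i<j): mu(Syz_1) = beta_2 = C(m,2) = m(m-1)/2
m=11
11*10/2 = 55


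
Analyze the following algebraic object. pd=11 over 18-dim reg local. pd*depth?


pd+depth=18
depth=18-11=7
pd*depth=11*7=77


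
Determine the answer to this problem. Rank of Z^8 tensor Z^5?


rank(M(x)N) = rank(M)*rank(N)
8*5 = 40


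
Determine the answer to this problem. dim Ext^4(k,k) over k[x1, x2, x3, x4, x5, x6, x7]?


C(n,i)=C(7,4)=35


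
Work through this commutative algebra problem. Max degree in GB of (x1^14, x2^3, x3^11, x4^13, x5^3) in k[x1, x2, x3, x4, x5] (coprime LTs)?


Pure powers, coprime LTs => already GB.
Degrees: 14, 3, 11, 13, 3
Max=14


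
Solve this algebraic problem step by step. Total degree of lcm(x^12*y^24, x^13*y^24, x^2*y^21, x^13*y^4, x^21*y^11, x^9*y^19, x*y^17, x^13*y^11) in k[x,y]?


lcm = componentwise max:
x: max(12,13,2,13,21,9,1,13)=21
y: max(24,24,21,4,11,19,17,11)=24
Total=21+24=45


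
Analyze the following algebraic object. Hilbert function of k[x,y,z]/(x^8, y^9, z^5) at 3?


Need i<8, j<9, k<5 with i+j+k=3.
For each i, j ranges over max(0,3-i-4)..min(8,3-i):
  i=0: j in [0,3] -> 4
  i=1: j in [0,2] -> 3
  i=2: j in [0,1] -> 2
  i=3: j in [0,0] -> 1
H(3) = 4+3+2+1 = 10


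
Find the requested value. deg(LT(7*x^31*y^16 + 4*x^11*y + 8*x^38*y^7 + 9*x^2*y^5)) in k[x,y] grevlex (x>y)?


LT: 7*x^31*y^16
deg_x=31, deg_y=16
Total=31+16=47


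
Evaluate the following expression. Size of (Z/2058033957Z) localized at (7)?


7-primary part: 2058033957=7^9*51
Size=7^9=40353607


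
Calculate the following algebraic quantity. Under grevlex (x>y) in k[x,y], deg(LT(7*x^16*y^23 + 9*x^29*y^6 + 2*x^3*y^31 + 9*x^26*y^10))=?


LT: 7*x^16*y^23
deg_x=16, deg_y=23
Total=16+23=39


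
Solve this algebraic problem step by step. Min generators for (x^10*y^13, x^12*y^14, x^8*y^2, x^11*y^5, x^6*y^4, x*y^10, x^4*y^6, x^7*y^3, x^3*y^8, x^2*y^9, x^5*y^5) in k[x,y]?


Remove redundant (divisible by others).
x^12*y^14 redundant.
x^10*y^13 redundant.
x^11*y^5 redundant.
Min: x^8*y^2, x^7*y^3, x^6*y^4, x^5*y^5, x^4*y^6, x^3*y^8, x^2*y^9, x*y^10
Count=8


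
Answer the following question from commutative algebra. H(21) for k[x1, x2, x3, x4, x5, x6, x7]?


C(d+n-1,n-1)=C(27,6)=296010


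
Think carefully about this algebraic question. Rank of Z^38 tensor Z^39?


rank(M(x)N) = rank(M)*rank(N)
38*39 = 1482


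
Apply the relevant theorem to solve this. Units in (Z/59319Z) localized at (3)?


Local ring = Z/27Z.
phi(27) = 3^2*(3-1) = 18


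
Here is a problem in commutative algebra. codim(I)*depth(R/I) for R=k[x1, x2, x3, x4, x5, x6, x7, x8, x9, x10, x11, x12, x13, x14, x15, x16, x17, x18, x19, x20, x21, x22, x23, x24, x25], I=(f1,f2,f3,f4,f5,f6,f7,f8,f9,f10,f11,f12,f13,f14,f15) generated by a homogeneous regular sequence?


codim=15, depth=dim(R/I)=25-15=10
Product=15*10=150


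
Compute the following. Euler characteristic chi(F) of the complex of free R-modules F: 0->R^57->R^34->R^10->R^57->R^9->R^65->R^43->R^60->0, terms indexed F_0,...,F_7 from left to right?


chi = sum (-1)^i * rank:
(-1)^0*57=57
(-1)^1*34=-34
(-1)^2*10=10
(-1)^3*57=-57
(-1)^4*9=9
(-1)^5*65=-65
(-1)^6*43=43
(-1)^7*60=-60
chi=-97


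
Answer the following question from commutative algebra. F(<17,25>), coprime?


gcd(17,25)=1 => F=ab-a-b=17*25-17-25=425-42=383


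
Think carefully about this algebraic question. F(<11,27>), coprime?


gcd(11,27)=1 => F=ab-a-b=11*27-11-27=297-38=259


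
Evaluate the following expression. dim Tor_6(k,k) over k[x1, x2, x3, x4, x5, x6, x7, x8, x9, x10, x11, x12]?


Koszul: C(n,i)=C(12,6)=924


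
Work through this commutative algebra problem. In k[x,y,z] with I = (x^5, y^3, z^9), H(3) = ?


Need i<5, j<3, k<9 with i+j+k=3.
For each i, j ranges over max(0,3-i-8)..min(2,3-i):
  i=0: j in [0,2] -> 3
  i=1: j in [0,2] -> 3
  i=2: j in [0,1] -> 2
  i=3: j in [0,0] -> 1
H(3) = 3+3+2+1 = 9


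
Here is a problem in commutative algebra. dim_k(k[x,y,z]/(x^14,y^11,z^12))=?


Basis: x^iy^jz^k, i<14,j<11,k<12
14*11*12=1848


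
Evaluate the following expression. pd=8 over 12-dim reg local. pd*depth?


pd+depth=12
depth=12-8=4
pd*depth=8*4=32


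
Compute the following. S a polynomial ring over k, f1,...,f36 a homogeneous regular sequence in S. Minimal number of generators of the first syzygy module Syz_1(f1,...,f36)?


Regular sequence => Koszul complex is the minimal free resolution.
Syz_1 minimally generated by Koszul relations f_i*e_j - f_j*e_i (i<j): mu(Syz_1) = beta_2 = C(m,2) = m(m-1)/2
m=36
36*35/2 = 630


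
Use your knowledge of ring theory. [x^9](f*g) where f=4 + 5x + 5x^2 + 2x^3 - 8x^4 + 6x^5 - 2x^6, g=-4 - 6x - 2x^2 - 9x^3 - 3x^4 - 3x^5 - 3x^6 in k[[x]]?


[x^9] = sum a_i*b_j, i+j=9
  2*-3=-6
  -8*-3=24
  6*-3=-18
  -2*-9=18
Sum=18


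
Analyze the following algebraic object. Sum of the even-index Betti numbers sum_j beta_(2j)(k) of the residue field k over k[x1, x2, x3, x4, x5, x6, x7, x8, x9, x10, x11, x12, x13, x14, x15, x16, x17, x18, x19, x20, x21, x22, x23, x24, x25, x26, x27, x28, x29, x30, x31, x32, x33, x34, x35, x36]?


Koszul resolution: beta_i(k)=C(n,i), n=36
sum_even C(36,i) = 2^(n-1) = 2^35 = 34359738368


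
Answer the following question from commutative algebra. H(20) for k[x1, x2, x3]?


C(d+n-1,n-1)=C(22,2)=231


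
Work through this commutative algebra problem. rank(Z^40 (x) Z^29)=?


rank(M(x)N) = rank(M)*rank(N)
40*29 = 1160


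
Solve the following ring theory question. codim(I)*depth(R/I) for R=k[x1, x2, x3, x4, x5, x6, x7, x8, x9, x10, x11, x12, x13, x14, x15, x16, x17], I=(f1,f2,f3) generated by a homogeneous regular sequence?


codim=3, depth=dim(R/I)=17-3=14
Product=3*14=42


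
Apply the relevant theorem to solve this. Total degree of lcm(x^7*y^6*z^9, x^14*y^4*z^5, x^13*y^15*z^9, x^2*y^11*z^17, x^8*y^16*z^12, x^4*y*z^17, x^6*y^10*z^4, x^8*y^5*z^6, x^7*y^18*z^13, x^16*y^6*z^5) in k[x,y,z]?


lcm = componentwise max:
x: max(7,14,13,2,8,4,6,8,7,16)=16
y: max(6,4,15,11,16,1,10,5,18,6)=18
z: max(9,5,9,17,12,17,4,6,13,5)=17
Total=16+18+17=51


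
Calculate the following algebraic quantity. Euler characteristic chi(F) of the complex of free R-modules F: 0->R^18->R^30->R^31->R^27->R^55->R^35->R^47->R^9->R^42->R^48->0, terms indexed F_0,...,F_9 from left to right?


chi = sum (-1)^i * rank:
(-1)^0*18=18
(-1)^1*30=-30
(-1)^2*31=31
(-1)^3*27=-27
(-1)^4*55=55
(-1)^5*35=-35
(-1)^6*47=47
(-1)^7*9=-9
(-1)^8*42=42
(-1)^9*48=-48
chi=44


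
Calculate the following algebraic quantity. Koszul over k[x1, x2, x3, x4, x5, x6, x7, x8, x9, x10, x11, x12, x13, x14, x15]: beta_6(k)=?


C(n,i)=C(15,6)=5005


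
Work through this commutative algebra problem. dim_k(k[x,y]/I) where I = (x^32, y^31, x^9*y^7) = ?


k[x,y]/I, I = (x^32, y^31, x^9*y^7)
Rect: 32x31=992. Corner: (32-9)x(31-7)=552.
dim = 992-552 = 440


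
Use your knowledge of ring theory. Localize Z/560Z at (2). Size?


2-primary part: 560=2^4*35
Size=2^4=16


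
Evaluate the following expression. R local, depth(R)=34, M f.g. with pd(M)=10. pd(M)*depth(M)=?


pd+depth=34
depth=34-10=24
pd*depth=10*24=240


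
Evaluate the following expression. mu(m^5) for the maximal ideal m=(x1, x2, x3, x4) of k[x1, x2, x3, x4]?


Graded Nakayama: mu(m^d) = dim_k (m^d/m^(d+1)) = #degree-5 monomials in 4 vars
C(n+d-1,d)=C(8,5)=56


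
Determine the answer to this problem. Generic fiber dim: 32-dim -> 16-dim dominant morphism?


dim(fiber)=dim(X)-dim(Y)=32-16=16


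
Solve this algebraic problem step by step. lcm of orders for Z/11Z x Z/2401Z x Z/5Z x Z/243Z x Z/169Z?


Exponent = lcm of the cyclic orders; pairwise coprime => product.
11^1*7^4*5^1*3^5*13^2=11*2401*5*243*169=5423102685


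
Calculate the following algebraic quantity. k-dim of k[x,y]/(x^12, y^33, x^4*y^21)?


k[x,y]/I, I = (x^12, y^33, x^4*y^21)
Rect: 12x33=396. Corner: (12-4)x(33-21)=96.
dim = 396-96 = 300


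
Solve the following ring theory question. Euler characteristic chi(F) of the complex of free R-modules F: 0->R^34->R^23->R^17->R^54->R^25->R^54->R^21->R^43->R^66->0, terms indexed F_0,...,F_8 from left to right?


chi = sum (-1)^i * rank:
(-1)^0*34=34
(-1)^1*23=-23
(-1)^2*17=17
(-1)^3*54=-54
(-1)^4*25=25
(-1)^5*54=-54
(-1)^6*21=21
(-1)^7*43=-43
(-1)^8*66=66
chi=-11


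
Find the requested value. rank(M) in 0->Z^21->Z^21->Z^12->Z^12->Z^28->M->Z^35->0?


Alt sum=0:
(-1)^0*21 + (-1)^1*21 + (-1)^2*12 + (-1)^3*12 + (-1)^4*28 + (-1)^5*? + (-1)^6*35=0
rank(M)=63


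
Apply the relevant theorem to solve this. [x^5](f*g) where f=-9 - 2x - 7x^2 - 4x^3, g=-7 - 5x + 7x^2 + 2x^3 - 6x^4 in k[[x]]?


[x^5] = sum a_i*b_j, i+j=5
  -2*-6=12
  -7*2=-14
  -4*7=-28
Sum=-30


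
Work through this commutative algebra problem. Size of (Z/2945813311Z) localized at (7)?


7-primary part: 2945813311=7^9*73
Size=7^9=40353607


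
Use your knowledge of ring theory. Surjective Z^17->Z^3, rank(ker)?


rank(ker) = 17-3 = 14


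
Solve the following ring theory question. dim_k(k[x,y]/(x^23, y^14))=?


Basis: x^i*y^j, i<23, j<14
23*14=322


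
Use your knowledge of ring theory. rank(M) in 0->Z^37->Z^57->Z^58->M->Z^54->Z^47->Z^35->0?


Alt sum=0:
(-1)^0*37 + (-1)^1*57 + (-1)^2*58 + (-1)^3*? + (-1)^4*54 + (-1)^5*47 + (-1)^6*35=0
rank(M)=80


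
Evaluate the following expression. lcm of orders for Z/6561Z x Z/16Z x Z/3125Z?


Exponent = lcm of the cyclic orders; pairwise coprime => product.
3^8*2^4*5^5=6561*16*3125=328050000


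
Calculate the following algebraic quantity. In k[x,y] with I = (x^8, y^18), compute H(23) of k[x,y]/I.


k[x,y], I = (x^8, y^18), d = 23
Need i < 8 and d-i < 18.
Range: 6 <= i <= 7.
H(23) = 2


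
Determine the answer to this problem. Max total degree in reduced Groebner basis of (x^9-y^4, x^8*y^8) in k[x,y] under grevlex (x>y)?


LT(f1)=x^9, LT(f2)=x^8y^8, lcm=x^9y^8
S(f1,f2) = y^8*f1 - x^1*f2 = -y^12
Reduced GB = {f1, f2, y^12}; degrees 9, 16, 12
Max = 16


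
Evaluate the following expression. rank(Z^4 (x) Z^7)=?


rank(M(x)N) = rank(M)*rank(N)
4*7 = 28


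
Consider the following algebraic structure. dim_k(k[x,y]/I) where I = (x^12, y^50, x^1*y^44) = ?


k[x,y]/I, I = (x^12, y^50, x^1*y^44)
Rect: 12x50=600. Corner: (12-1)x(50-44)=66.
dim = 600-66 = 534


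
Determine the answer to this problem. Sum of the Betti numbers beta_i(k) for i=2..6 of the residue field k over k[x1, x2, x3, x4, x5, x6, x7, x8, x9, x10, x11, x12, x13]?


Koszul resolution: beta_i(k)=C(n,i), n=13
C(13,2)=78, C(13,3)=286, C(13,4)=715, C(13,5)=1287, C(13,6)=1716
Sum=4082


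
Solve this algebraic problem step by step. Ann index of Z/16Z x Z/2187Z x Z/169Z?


Exponent = lcm of the cyclic orders; pairwise coprime => product.
2^4*3^7*13^2=16*2187*169=5913648


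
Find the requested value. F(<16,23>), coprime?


gcd(16,23)=1 => F=ab-a-b=16*23-16-23=368-39=329


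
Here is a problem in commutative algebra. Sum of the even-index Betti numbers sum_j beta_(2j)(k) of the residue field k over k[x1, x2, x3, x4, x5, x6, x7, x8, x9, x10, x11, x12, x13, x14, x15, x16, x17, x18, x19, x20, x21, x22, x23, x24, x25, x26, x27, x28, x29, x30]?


Koszul resolution: beta_i(k)=C(n,i), n=30
sum_even C(30,i) = 2^(n-1) = 2^29 = 536870912


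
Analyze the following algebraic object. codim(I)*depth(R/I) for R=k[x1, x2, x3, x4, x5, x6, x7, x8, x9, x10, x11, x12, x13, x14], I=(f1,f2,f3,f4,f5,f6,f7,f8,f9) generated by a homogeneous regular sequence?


codim=9, depth=dim(R/I)=14-9=5
Product=9*5=45


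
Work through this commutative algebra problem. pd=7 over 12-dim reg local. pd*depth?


pd+depth=12
depth=12-7=5
pd*depth=7*5=35


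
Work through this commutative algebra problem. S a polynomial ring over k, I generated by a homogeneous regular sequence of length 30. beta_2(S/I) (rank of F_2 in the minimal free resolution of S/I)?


Regular sequence => Koszul complex is the minimal free resolution.
Syz_1 minimally generated by Koszul relations f_i*e_j - f_j*e_i (i<j): mu(Syz_1) = beta_2 = C(m,2) = m(m-1)/2
m=30
30*29/2 = 435


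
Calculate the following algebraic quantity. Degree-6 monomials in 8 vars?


C(d+n-1,n-1)=C(13,7)=1716


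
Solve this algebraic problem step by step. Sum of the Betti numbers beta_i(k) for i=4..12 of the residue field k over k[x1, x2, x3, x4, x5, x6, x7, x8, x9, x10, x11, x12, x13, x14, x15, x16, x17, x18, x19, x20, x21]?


Koszul resolution: beta_i(k)=C(n,i), n=21
C(21,4)=5985, C(21,5)=20349, C(21,6)=54264, C(21,7)=116280, C(21,8)=203490, C(21,9)=293930, C(21,10)=352716, C(21,11)=352716, C(21,12)=293930
Sum=1693660


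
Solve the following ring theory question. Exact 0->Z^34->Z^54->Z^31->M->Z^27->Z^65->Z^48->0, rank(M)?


Alt sum=0:
(-1)^0*34 + (-1)^1*54 + (-1)^2*31 + (-1)^3*? + (-1)^4*27 + (-1)^5*65 + (-1)^6*48=0
rank(M)=21


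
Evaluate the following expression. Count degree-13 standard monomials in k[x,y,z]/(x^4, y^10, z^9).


Need i<4, j<10, k<9 with i+j+k=13.
For each i, j ranges over max(0,13-i-8)..min(9,13-i):
  i=0: j in [5,9] -> 5
  i=1: j in [4,9] -> 6
  i=2: j in [3,9] -> 7
  i=3: j in [2,9] -> 8
H(13) = 5+6+7+8 = 26


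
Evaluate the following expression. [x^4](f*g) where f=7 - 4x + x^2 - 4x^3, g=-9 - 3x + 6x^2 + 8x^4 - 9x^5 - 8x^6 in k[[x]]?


[x^4] = sum a_i*b_j, i+j=4
  7*8=56
  1*6=6
  -4*-3=12
Sum=74


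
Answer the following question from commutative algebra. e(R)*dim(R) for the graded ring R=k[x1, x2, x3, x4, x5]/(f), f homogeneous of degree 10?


e(R)=deg(f)=10, dim(R)=5-1=4
e*dim=10*4=40


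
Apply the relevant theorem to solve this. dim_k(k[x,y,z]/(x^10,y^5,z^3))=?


Basis: x^iy^jz^k, i<10,j<5,k<3
10*5*3=150


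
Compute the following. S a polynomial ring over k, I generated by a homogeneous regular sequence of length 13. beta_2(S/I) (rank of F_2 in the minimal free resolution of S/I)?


Regular sequence => Koszul complex is the minimal free resolution.
Syz_1 minimally generated by Koszul relations f_i*e_j - f_j*e_i (i<j): mu(Syz_1) = beta_2 = C(m,2) = m(m-1)/2
m=13
13*12/2 = 78


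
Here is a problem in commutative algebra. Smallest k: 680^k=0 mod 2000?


680^k mod 2000:
k=1: 680
k=2: 400
k=3: 0
First zero at k = 3


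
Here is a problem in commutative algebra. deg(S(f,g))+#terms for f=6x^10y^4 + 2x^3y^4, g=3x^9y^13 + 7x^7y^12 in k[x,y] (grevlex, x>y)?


LT(f)=6x^10y^4, LT(g)=3x^9y^13
lcm(LM)=x^10y^13
S(f,g) (scaled by 18 to clear denominators) = 3y^9*f - 6x*g = -42x^8y^12 + 6x^3y^13
2 terms, deg 20.
20+2=22


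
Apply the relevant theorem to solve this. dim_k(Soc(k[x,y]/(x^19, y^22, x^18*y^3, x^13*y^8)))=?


Socle = ann(m) = span of standard monomials u with x*u, y*u in I (staircase corners).
Minimal generators: x^19, x^18*y^3, x^13*y^8, y^22
Corners: x^12y^21, x^17y^7, x^18y^2
Socle dim=3


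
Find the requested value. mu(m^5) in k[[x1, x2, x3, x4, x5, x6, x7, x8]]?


C(n+d-1,d)=C(12,5)=792


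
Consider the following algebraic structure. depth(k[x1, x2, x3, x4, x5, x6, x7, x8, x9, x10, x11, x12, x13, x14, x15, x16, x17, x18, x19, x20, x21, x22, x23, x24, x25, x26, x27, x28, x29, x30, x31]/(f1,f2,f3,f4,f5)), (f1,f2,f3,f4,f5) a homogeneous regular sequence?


depth(R)=31
depth(R/I)=31-5=26


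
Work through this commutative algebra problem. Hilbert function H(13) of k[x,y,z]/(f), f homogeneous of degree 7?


C(15,2)-C(8,2)=105-28=77


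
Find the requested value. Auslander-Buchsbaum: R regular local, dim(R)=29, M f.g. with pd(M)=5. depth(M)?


pd+depth=depth(R)=29
depth=29-5=24


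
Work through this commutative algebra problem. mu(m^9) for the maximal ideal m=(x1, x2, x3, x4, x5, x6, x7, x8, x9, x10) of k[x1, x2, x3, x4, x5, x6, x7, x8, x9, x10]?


Graded Nakayama: mu(m^d) = dim_k (m^d/m^(d+1)) = #degree-9 monomials in 10 vars
C(n+d-1,d)=C(18,9)=48620


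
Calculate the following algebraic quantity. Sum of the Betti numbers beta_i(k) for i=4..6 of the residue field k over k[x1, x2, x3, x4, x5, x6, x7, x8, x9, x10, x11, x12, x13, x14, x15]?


Koszul resolution: beta_i(k)=C(n,i), n=15
C(15,4)=1365, C(15,5)=3003, C(15,6)=5005
Sum=9373


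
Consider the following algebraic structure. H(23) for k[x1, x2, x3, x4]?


C(d+n-1,n-1)=C(26,3)=2600


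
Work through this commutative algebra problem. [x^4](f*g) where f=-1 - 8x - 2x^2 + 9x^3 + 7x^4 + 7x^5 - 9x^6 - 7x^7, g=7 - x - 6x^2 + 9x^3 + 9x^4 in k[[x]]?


[x^4] = sum a_i*b_j, i+j=4
  -1*9=-9
  -8*9=-72
  -2*-6=12
  9*-1=-9
  7*7=49
Sum=-29


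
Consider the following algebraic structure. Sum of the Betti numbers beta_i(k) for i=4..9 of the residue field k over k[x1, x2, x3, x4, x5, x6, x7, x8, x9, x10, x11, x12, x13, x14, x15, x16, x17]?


Koszul resolution: beta_i(k)=C(n,i), n=17
C(17,4)=2380, C(17,5)=6188, C(17,6)=12376, C(17,7)=19448, C(17,8)=24310, C(17,9)=24310
Sum=89012


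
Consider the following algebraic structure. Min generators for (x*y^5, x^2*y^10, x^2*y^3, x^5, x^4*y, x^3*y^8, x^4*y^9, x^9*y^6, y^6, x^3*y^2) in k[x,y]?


Remove redundant (divisible by others).
x^2*y^10 redundant.
x^3*y^8 redundant.
x^4*y^9 redundant.
x^9*y^6 redundant.
Min: x^5, x^4*y, x^3*y^2, x^2*y^3, x*y^5, y^6
Count=6


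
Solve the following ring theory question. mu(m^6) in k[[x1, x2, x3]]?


C(n+d-1,d)=C(8,6)=28


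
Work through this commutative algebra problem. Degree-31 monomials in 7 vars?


C(d+n-1,n-1)=C(37,6)=2324784


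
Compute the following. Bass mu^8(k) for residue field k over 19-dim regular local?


C(n,i)=C(19,8)=75582


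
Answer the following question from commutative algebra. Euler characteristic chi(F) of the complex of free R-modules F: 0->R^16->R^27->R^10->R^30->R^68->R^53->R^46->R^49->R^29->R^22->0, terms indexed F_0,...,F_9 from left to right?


chi = sum (-1)^i * rank:
(-1)^0*16=16
(-1)^1*27=-27
(-1)^2*10=10
(-1)^3*30=-30
(-1)^4*68=68
(-1)^5*53=-53
(-1)^6*46=46
(-1)^7*49=-49
(-1)^8*29=29
(-1)^9*22=-22
chi=-12


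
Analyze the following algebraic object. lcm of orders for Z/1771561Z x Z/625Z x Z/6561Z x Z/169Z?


Exponent = lcm of the cyclic orders; pairwise coprime => product.
11^6*5^4*3^8*13^2=1771561*625*6561*169=1227701738030625


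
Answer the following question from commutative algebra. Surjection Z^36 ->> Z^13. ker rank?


rank(ker) = 36-13 = 23


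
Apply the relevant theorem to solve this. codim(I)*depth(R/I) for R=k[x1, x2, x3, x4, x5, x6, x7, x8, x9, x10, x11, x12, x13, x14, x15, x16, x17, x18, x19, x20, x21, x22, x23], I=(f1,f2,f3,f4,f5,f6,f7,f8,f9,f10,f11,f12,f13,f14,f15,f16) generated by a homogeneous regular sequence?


codim=16, depth=dim(R/I)=23-16=7
Product=16*7=112


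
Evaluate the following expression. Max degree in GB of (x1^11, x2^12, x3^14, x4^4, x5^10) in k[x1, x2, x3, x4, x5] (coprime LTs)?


Pure powers, coprime LTs => already GB.
Degrees: 11, 12, 14, 4, 10
Max=14


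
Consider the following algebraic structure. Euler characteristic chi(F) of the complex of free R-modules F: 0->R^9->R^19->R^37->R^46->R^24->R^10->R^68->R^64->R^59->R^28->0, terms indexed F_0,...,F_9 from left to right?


chi = sum (-1)^i * rank:
(-1)^0*9=9
(-1)^1*19=-19
(-1)^2*37=37
(-1)^3*46=-46
(-1)^4*24=24
(-1)^5*10=-10
(-1)^6*68=68
(-1)^7*64=-64
(-1)^8*59=59
(-1)^9*28=-28
chi=30


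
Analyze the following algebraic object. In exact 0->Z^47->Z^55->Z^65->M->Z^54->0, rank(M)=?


Alt sum=0:
(-1)^0*47 + (-1)^1*55 + (-1)^2*65 + (-1)^3*? + (-1)^4*54=0
rank(M)=111


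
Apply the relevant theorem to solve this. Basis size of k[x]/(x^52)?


Basis: 1,x,...,x^51
dim=52


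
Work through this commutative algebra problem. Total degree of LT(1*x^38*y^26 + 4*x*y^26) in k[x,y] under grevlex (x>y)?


LT: 1*x^38*y^26
deg_x=38, deg_y=26
Total=38+26=64


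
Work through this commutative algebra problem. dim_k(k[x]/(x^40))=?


Basis: 1,x,...,x^39
dim=40


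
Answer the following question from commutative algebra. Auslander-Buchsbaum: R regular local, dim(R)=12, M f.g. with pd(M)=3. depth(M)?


pd+depth=depth(R)=12
depth=12-3=9


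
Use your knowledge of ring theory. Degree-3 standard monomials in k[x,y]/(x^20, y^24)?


k[x,y], I = (x^20, y^24), d = 3
Need i < 20 and d-i < 24.
Range: 0 <= i <= 3.
H(3) = 4


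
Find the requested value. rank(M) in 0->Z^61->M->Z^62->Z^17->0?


Alt sum=0:
(-1)^0*61 + (-1)^1*? + (-1)^2*62 + (-1)^3*17=0
rank(M)=106


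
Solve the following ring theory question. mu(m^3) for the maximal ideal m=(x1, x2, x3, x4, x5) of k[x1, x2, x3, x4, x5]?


Graded Nakayama: mu(m^d) = dim_k (m^d/m^(d+1)) = #degree-3 monomials in 5 vars
C(n+d-1,d)=C(7,3)=35


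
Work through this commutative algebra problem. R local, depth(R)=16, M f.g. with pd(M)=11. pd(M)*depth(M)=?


pd+depth=16
depth=16-11=5
pd*depth=11*5=55


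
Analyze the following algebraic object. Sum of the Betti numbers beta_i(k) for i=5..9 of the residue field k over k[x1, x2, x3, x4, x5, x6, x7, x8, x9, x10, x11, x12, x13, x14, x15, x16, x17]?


Koszul resolution: beta_i(k)=C(n,i), n=17
C(17,5)=6188, C(17,6)=12376, C(17,7)=19448, C(17,8)=24310, C(17,9)=24310
Sum=86632


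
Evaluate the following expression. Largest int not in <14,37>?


gcd(14,37)=1 => F=ab-a-b=14*37-14-37=518-51=467


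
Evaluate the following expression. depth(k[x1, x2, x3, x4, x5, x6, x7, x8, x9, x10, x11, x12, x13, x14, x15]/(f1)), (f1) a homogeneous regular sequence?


depth(R)=15
depth(R/I)=15-1=14


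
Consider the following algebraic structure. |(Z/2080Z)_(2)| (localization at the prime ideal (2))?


2-primary part: 2080=2^5*65
Size=2^5=32


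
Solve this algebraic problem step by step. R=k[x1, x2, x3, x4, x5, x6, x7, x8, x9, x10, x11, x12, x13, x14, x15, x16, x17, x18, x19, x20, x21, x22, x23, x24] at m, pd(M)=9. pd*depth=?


pd+depth=24
depth=24-9=15
pd*depth=9*15=135


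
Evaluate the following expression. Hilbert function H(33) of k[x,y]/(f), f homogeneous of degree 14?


H(t)=d for t>=d-1.
d=14, t=33
H(33)=14


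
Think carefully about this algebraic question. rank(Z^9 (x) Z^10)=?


rank(M(x)N) = rank(M)*rank(N)
9*10 = 90


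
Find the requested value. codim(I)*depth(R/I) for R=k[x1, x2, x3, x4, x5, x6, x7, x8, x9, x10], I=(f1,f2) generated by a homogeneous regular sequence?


codim=2, depth=dim(R/I)=10-2=8
Product=2*8=16


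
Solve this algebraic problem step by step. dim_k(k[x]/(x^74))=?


Basis: 1,x,...,x^73
dim=74


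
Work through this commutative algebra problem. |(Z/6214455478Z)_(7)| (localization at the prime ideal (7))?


7-primary part: 6214455478=7^10*22
Size=7^10=282475249


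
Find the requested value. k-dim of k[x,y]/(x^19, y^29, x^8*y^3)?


k[x,y]/I, I = (x^19, y^29, x^8*y^3)
Rect: 19x29=551. Corner: (19-8)x(29-3)=286.
dim = 551-286 = 265


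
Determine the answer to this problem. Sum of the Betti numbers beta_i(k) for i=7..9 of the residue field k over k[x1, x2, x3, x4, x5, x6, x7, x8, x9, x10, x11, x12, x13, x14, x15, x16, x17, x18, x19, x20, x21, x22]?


Koszul resolution: beta_i(k)=C(n,i), n=22
C(22,7)=170544, C(22,8)=319770, C(22,9)=497420
Sum=987734


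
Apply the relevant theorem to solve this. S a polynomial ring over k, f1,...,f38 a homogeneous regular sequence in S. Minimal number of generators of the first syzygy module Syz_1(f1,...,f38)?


Regular sequence => Koszul complex is the minimal free resolution.
Syz_1 minimally generated by Koszul relations f_i*e_j - f_j*e_i (i<j): mu(Syz_1) = beta_2 = C(m,2) = m(m-1)/2
m=38
38*37/2 = 703


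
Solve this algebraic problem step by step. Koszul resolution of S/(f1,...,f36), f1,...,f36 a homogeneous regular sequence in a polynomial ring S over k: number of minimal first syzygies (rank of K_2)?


Regular sequence => Koszul complex is the minimal free resolution.
Syz_1 minimally generated by Koszul relations f_i*e_j - f_j*e_i (i<j): mu(Syz_1) = beta_2 = C(m,2) = m(m-1)/2
m=36
36*35/2 = 630


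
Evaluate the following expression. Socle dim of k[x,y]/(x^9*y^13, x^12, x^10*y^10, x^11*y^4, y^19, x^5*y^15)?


Socle = ann(m) = span of standard monomials u with x*u, y*u in I (staircase corners).
Minimal generators: x^12, x^11*y^4, x^10*y^10, x^9*y^13, x^5*y^15, y^19
Corners: x^4y^18, x^8y^14, x^9y^12, x^10y^9, x^11y^3
Socle dim=5


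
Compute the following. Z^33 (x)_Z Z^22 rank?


rank(M(x)N) = rank(M)*rank(N)
33*22 = 726


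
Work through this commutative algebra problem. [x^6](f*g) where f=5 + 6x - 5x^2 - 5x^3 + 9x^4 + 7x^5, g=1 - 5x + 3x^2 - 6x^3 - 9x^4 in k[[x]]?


[x^6] = sum a_i*b_j, i+j=6
  -5*-9=45
  -5*-6=30
  9*3=27
  7*-5=-35
Sum=67


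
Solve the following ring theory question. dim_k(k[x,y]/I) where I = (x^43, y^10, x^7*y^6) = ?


k[x,y]/I, I = (x^43, y^10, x^7*y^6)
Rect: 43x10=430. Corner: (43-7)x(10-6)=144.
dim = 430-144 = 286


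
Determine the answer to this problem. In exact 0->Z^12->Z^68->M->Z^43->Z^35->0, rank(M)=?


Alt sum=0:
(-1)^0*12 + (-1)^1*68 + (-1)^2*? + (-1)^3*43 + (-1)^4*35=0
rank(M)=64


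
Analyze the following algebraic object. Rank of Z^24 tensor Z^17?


rank(M(x)N) = rank(M)*rank(N)
24*17 = 408


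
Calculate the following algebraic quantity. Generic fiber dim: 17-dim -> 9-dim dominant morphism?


dim(fiber)=dim(X)-dim(Y)=17-9=8


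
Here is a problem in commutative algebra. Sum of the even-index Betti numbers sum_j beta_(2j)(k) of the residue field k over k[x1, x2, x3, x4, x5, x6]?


Koszul resolution: beta_i(k)=C(n,i), n=6
sum_even C(6,i) = 2^(n-1) = 2^5 = 32


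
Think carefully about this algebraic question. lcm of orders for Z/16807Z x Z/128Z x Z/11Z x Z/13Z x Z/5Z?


Exponent = lcm of the cyclic orders; pairwise coprime => product.
7^5*2^7*11^1*13^1*5^1=16807*128*11*13*5=1538176640


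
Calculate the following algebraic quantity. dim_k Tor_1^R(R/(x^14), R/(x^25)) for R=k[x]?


Tor_1(R/I,R/J)=(I cap J)/IJ=(x^25)/(x^39)
dim=39-25=min(14,25)=14


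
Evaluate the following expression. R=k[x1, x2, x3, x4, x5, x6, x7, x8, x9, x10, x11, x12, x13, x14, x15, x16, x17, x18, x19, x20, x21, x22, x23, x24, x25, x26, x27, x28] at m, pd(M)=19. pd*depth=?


pd+depth=28
depth=28-19=9
pd*depth=19*9=171


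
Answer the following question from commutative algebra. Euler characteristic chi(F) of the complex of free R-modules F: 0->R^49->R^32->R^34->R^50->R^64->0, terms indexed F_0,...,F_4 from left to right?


chi = sum (-1)^i * rank:
(-1)^0*49=49
(-1)^1*32=-32
(-1)^2*34=34
(-1)^3*50=-50
(-1)^4*64=64
chi=65


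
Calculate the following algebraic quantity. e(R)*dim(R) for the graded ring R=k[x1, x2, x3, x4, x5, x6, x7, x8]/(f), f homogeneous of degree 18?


e(R)=deg(f)=18, dim(R)=8-1=7
e*dim=18*7=126


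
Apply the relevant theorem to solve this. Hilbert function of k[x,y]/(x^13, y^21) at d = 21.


k[x,y], I = (x^13, y^21), d = 21
Need i < 13 and d-i < 21.
Range: 1 <= i <= 12.
H(21) = 12


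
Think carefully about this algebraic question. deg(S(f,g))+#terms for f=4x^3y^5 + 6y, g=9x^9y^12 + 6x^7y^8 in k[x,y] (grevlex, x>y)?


LT(f)=4x^3y^5, LT(g)=9x^9y^12
lcm(LM)=x^9y^12
S(f,g) (scaled by 36 to clear denominators) = 9x^6y^7*f - 4*g = -24x^7y^8 + 54x^6y^8
2 terms, deg 15.
15+2=17


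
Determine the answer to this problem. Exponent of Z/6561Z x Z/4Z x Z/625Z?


Exponent = lcm of the cyclic orders; pairwise coprime => product.
3^8*2^2*5^4=6561*4*625=16402500


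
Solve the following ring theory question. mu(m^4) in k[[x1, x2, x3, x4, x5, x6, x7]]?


C(n+d-1,d)=C(10,4)=210


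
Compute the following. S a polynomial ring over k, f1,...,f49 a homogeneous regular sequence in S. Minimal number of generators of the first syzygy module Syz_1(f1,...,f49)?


Regular sequence => Koszul complex is the minimal free resolution.
Syz_1 minimally generated by Koszul relations f_i*e_j - f_j*e_i (i<j): mu(Syz_1) = beta_2 = C(m,2) = m(m-1)/2
m=49
49*48/2 = 1176


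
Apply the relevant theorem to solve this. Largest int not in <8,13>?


gcd(8,13)=1 => F=ab-a-b=8*13-8-13=104-21=83


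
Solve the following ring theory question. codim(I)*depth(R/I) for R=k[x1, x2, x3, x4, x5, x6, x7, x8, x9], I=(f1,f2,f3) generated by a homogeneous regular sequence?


codim=3, depth=dim(R/I)=9-3=6
Product=3*6=18


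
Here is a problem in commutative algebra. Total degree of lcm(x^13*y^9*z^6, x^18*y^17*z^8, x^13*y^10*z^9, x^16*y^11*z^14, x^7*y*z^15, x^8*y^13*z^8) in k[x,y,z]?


lcm = componentwise max:
x: max(13,18,13,16,7,8)=18
y: max(9,17,10,11,1,13)=17
z: max(6,8,9,14,15,8)=15
Total=18+17+15=50


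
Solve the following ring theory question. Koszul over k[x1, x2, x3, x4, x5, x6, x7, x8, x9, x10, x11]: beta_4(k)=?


C(n,i)=C(11,4)=330
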